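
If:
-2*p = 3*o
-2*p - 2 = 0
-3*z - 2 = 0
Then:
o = 2/3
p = -1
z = -2/3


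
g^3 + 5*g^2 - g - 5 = (g - 1)*(g + 1)*(g + 5)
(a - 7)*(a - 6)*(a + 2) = a^3 - 11*a^2 + 16*a + 84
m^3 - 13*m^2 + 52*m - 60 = (m - 6)*(m - 5)*(m - 2)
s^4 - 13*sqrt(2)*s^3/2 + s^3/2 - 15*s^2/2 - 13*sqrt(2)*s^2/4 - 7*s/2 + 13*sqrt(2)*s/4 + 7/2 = (s - 1/2)*(s + 1)*(s - 7*sqrt(2))*(s + sqrt(2)/2)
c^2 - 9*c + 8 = (c - 8)*(c - 1)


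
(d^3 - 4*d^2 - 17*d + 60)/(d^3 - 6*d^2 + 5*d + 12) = (d^2 - d - 20)/(d^2 - 3*d - 4)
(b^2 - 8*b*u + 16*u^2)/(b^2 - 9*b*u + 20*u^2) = (-b + 4*u)/(-b + 5*u)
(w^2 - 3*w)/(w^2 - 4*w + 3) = w/(w - 1)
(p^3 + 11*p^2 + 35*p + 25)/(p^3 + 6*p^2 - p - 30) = (p^2 + 6*p + 5)/(p^2 + p - 6)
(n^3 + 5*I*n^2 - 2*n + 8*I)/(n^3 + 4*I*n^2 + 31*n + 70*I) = (n^2 + 3*I*n + 4)/(n^2 + 2*I*n + 35)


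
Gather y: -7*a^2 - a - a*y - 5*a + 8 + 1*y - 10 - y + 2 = -7*a^2 - a*y - 6*a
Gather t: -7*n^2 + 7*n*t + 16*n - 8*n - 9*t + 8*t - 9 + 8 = -7*n^2 + 8*n + t*(7*n - 1) - 1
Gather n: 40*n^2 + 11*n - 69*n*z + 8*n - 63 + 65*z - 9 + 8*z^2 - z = 40*n^2 + n*(19 - 69*z) + 8*z^2 + 64*z - 72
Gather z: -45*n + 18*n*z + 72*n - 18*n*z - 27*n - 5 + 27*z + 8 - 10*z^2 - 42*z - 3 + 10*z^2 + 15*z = 0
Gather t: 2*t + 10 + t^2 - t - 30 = t^2 + t - 20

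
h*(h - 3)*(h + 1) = h^3 - 2*h^2 - 3*h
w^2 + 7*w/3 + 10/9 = (w + 2/3)*(w + 5/3)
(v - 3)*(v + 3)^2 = v^3 + 3*v^2 - 9*v - 27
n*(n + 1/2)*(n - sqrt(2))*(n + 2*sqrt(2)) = n^4 + n^3/2 + sqrt(2)*n^3 - 4*n^2 + sqrt(2)*n^2/2 - 2*n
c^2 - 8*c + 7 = (c - 7)*(c - 1)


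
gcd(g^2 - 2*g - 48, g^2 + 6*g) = g + 6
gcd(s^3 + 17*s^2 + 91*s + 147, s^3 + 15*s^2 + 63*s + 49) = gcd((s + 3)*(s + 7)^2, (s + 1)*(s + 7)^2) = s^2 + 14*s + 49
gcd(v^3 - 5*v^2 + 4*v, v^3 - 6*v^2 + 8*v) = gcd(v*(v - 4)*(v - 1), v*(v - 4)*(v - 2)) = v^2 - 4*v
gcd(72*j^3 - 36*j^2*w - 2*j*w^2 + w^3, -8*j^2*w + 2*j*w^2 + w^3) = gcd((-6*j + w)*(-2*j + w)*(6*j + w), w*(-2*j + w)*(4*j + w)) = -2*j + w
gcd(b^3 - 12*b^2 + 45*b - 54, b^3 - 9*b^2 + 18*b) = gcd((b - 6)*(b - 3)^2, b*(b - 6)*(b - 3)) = b^2 - 9*b + 18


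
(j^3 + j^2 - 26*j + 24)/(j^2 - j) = j + 2 - 24/j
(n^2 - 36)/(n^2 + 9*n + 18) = (n - 6)/(n + 3)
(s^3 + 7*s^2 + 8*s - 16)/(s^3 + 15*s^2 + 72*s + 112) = (s - 1)/(s + 7)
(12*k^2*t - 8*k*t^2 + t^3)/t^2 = 12*k^2/t - 8*k + t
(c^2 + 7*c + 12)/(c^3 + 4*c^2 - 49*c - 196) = (c + 3)/(c^2 - 49)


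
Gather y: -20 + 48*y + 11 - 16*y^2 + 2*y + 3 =-16*y^2 + 50*y - 6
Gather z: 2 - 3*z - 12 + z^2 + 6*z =z^2 + 3*z - 10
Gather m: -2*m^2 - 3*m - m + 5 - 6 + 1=-2*m^2 - 4*m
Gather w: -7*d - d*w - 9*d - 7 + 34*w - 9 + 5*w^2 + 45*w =-16*d + 5*w^2 + w*(79 - d) - 16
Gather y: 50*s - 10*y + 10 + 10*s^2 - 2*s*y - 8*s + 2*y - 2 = 10*s^2 + 42*s + y*(-2*s - 8) + 8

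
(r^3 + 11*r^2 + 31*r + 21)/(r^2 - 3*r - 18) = (r^2 + 8*r + 7)/(r - 6)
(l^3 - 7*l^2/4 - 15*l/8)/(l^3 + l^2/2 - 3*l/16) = 2*(2*l - 5)/(4*l - 1)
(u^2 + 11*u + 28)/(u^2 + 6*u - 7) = (u + 4)/(u - 1)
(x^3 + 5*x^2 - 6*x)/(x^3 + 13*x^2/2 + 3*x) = 2*(x - 1)/(2*x + 1)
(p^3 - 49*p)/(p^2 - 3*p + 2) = p*(p^2 - 49)/(p^2 - 3*p + 2)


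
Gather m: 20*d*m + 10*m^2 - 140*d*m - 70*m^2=-120*d*m - 60*m^2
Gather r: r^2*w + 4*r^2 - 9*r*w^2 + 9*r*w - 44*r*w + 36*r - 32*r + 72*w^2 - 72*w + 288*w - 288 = r^2*(w + 4) + r*(-9*w^2 - 35*w + 4) + 72*w^2 + 216*w - 288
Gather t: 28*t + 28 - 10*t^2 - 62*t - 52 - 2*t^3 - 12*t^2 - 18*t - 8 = -2*t^3 - 22*t^2 - 52*t - 32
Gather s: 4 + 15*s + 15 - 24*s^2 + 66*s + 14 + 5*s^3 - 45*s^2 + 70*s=5*s^3 - 69*s^2 + 151*s + 33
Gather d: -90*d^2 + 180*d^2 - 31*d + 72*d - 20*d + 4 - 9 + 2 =90*d^2 + 21*d - 3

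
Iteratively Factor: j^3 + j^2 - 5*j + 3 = (j - 1)*(j^2 + 2*j - 3) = (j - 1)*(j + 3)*(j - 1)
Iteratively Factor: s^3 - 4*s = (s - 2)*(s^2 + 2*s) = s*(s - 2)*(s + 2)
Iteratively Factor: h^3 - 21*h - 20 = (h - 5)*(h^2 + 5*h + 4) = (h - 5)*(h + 1)*(h + 4)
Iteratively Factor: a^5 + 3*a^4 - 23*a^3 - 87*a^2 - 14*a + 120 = (a + 4)*(a^4 - a^3 - 19*a^2 - 11*a + 30) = (a + 2)*(a + 4)*(a^3 - 3*a^2 - 13*a + 15) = (a - 5)*(a + 2)*(a + 4)*(a^2 + 2*a - 3) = (a - 5)*(a + 2)*(a + 3)*(a + 4)*(a - 1)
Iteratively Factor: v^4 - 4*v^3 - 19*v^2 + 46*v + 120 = (v + 3)*(v^3 - 7*v^2 + 2*v + 40) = (v + 2)*(v + 3)*(v^2 - 9*v + 20) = (v - 5)*(v + 2)*(v + 3)*(v - 4)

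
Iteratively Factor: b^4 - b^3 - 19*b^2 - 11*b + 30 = (b + 2)*(b^3 - 3*b^2 - 13*b + 15) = (b - 1)*(b + 2)*(b^2 - 2*b - 15) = (b - 5)*(b - 1)*(b + 2)*(b + 3)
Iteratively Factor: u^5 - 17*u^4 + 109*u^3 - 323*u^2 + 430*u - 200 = (u - 5)*(u^4 - 12*u^3 + 49*u^2 - 78*u + 40) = (u - 5)*(u - 2)*(u^3 - 10*u^2 + 29*u - 20) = (u - 5)*(u - 4)*(u - 2)*(u^2 - 6*u + 5) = (u - 5)*(u - 4)*(u - 2)*(u - 1)*(u - 5)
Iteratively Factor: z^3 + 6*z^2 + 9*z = (z + 3)*(z^2 + 3*z) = z*(z + 3)*(z + 3)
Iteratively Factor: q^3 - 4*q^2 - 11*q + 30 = (q + 3)*(q^2 - 7*q + 10) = (q - 5)*(q + 3)*(q - 2)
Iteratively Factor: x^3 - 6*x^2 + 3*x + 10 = (x + 1)*(x^2 - 7*x + 10) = (x - 5)*(x + 1)*(x - 2)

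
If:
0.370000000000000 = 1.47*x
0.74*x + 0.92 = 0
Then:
No Solution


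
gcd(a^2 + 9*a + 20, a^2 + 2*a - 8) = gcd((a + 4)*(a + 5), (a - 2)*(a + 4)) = a + 4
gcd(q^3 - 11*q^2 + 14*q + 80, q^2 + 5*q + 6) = q + 2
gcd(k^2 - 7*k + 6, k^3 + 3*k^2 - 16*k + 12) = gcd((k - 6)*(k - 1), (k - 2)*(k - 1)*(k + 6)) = k - 1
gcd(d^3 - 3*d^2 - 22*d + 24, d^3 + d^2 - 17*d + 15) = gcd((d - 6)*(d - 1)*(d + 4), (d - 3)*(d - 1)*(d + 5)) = d - 1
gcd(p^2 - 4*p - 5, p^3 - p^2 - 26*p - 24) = p + 1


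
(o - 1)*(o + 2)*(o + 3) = o^3 + 4*o^2 + o - 6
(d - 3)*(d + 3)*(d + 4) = d^3 + 4*d^2 - 9*d - 36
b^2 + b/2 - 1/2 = (b - 1/2)*(b + 1)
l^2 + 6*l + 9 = (l + 3)^2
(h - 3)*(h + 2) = h^2 - h - 6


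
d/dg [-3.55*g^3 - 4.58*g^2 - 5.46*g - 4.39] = -10.65*g^2 - 9.16*g - 5.46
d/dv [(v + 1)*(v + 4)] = 2*v + 5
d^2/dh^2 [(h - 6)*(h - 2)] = 2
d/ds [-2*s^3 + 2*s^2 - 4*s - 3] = -6*s^2 + 4*s - 4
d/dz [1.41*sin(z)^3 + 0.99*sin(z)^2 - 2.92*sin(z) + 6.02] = (4.23*sin(z)^2 + 1.98*sin(z) - 2.92)*cos(z)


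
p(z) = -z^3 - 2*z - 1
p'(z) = -3*z^2 - 2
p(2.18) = -15.72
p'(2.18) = -16.26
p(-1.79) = 8.32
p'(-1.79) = -11.61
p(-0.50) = 0.12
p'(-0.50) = -2.75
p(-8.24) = 574.96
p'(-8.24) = -205.69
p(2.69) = -25.85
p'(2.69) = -23.71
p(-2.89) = 28.92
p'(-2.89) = -27.06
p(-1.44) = 4.87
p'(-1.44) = -8.22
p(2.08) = -14.16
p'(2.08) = -14.98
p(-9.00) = 746.00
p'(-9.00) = -245.00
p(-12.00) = 1751.00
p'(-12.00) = -434.00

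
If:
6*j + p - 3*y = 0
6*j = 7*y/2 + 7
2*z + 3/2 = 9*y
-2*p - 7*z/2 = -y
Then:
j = 2471/1320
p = -1673/220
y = 133/110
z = 258/55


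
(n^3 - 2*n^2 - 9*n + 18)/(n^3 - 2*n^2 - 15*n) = (n^2 - 5*n + 6)/(n*(n - 5))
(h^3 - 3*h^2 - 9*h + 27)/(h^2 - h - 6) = (h^2 - 9)/(h + 2)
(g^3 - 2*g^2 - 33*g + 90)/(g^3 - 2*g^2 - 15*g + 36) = (g^2 + g - 30)/(g^2 + g - 12)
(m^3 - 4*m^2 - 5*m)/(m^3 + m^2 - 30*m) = (m + 1)/(m + 6)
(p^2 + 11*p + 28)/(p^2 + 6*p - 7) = (p + 4)/(p - 1)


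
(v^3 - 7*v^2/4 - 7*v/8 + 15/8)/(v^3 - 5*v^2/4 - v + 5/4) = (v - 3/2)/(v - 1)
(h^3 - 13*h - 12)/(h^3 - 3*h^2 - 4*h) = (h + 3)/h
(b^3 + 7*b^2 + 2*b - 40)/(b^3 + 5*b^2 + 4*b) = (b^2 + 3*b - 10)/(b*(b + 1))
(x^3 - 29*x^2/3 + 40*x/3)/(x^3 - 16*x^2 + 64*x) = (x - 5/3)/(x - 8)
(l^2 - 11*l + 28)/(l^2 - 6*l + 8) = (l - 7)/(l - 2)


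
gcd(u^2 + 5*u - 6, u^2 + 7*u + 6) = u + 6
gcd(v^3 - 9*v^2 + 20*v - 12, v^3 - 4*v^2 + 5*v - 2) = v^2 - 3*v + 2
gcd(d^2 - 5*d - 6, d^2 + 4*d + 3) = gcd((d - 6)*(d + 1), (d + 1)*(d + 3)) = d + 1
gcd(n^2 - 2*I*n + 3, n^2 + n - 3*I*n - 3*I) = n - 3*I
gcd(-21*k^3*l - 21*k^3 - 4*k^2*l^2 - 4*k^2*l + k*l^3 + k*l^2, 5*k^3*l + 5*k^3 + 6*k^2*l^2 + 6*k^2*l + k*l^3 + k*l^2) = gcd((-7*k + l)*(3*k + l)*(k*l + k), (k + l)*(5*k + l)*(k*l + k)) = k*l + k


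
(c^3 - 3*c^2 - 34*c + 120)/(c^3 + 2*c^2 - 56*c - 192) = (c^2 - 9*c + 20)/(c^2 - 4*c - 32)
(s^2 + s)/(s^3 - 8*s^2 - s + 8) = s/(s^2 - 9*s + 8)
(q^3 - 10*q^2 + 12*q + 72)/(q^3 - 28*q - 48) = (q - 6)/(q + 4)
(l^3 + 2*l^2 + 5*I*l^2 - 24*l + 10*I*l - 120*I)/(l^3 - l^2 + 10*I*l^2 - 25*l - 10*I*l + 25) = (l^2 + 2*l - 24)/(l^2 + l*(-1 + 5*I) - 5*I)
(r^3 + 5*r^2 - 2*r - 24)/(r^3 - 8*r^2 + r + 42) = (r^3 + 5*r^2 - 2*r - 24)/(r^3 - 8*r^2 + r + 42)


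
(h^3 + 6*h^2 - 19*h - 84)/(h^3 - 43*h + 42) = (h^2 - h - 12)/(h^2 - 7*h + 6)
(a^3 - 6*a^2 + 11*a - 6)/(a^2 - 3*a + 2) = a - 3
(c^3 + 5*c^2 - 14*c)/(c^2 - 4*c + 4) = c*(c + 7)/(c - 2)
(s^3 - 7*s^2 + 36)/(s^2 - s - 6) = s - 6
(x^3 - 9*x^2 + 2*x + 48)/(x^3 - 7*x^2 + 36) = (x - 8)/(x - 6)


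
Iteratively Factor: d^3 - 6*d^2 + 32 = (d - 4)*(d^2 - 2*d - 8) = (d - 4)^2*(d + 2)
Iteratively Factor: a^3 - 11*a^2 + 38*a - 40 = (a - 5)*(a^2 - 6*a + 8) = (a - 5)*(a - 4)*(a - 2)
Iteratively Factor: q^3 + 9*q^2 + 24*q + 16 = (q + 1)*(q^2 + 8*q + 16) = (q + 1)*(q + 4)*(q + 4)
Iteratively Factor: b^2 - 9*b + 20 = (b - 5)*(b - 4)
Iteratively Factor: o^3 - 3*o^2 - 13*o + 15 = (o - 1)*(o^2 - 2*o - 15) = (o - 1)*(o + 3)*(o - 5)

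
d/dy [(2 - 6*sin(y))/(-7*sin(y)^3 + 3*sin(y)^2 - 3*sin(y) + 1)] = 12*(-7*sin(y)^2 + 5*sin(y) - 1)*sin(y)*cos(y)/(7*sin(y)^3 - 3*sin(y)^2 + 3*sin(y) - 1)^2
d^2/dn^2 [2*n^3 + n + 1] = 12*n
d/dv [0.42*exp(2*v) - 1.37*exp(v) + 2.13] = (0.84*exp(v) - 1.37)*exp(v)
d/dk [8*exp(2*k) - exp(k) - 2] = (16*exp(k) - 1)*exp(k)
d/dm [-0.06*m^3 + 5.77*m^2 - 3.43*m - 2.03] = -0.18*m^2 + 11.54*m - 3.43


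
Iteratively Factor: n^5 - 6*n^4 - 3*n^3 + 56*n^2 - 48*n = (n)*(n^4 - 6*n^3 - 3*n^2 + 56*n - 48) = n*(n - 4)*(n^3 - 2*n^2 - 11*n + 12) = n*(n - 4)*(n - 1)*(n^2 - n - 12) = n*(n - 4)*(n - 1)*(n + 3)*(n - 4)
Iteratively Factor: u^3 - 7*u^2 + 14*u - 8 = (u - 1)*(u^2 - 6*u + 8) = (u - 2)*(u - 1)*(u - 4)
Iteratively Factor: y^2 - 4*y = (y - 4)*(y)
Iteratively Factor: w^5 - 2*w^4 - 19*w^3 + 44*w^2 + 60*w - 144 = (w + 4)*(w^4 - 6*w^3 + 5*w^2 + 24*w - 36) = (w + 2)*(w + 4)*(w^3 - 8*w^2 + 21*w - 18) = (w - 3)*(w + 2)*(w + 4)*(w^2 - 5*w + 6) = (w - 3)*(w - 2)*(w + 2)*(w + 4)*(w - 3)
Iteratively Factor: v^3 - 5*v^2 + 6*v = (v - 2)*(v^2 - 3*v) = (v - 3)*(v - 2)*(v)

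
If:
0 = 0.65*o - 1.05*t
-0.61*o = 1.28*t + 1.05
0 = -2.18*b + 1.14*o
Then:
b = -0.39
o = -0.75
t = -0.46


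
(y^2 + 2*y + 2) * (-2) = -2*y^2 - 4*y - 4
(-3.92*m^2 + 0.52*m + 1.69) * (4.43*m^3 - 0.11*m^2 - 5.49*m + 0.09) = -17.3656*m^5 + 2.7348*m^4 + 28.9503*m^3 - 3.3935*m^2 - 9.2313*m + 0.1521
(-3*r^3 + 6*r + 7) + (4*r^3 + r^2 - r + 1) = r^3 + r^2 + 5*r + 8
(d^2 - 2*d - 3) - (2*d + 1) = d^2 - 4*d - 4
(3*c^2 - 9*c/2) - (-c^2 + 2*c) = 4*c^2 - 13*c/2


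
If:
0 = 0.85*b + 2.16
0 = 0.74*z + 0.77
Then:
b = -2.54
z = -1.04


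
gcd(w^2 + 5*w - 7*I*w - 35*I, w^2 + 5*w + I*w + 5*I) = w + 5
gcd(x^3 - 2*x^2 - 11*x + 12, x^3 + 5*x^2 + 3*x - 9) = x^2 + 2*x - 3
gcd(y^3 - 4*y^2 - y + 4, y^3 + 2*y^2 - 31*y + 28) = y^2 - 5*y + 4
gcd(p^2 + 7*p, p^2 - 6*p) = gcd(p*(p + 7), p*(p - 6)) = p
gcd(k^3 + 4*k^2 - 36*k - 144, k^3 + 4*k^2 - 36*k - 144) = k^3 + 4*k^2 - 36*k - 144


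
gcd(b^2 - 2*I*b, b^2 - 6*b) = b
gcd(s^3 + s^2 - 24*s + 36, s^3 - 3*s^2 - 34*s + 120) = s + 6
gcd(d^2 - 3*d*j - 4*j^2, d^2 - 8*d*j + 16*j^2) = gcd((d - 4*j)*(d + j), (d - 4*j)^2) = d - 4*j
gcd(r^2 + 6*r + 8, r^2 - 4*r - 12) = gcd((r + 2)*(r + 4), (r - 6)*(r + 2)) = r + 2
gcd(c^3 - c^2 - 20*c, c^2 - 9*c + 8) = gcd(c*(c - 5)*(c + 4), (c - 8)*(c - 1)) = 1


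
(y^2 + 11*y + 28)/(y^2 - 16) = (y + 7)/(y - 4)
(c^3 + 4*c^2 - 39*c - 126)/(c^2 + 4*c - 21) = (c^2 - 3*c - 18)/(c - 3)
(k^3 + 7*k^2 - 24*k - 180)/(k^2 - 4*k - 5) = (k^2 + 12*k + 36)/(k + 1)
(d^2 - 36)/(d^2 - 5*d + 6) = (d^2 - 36)/(d^2 - 5*d + 6)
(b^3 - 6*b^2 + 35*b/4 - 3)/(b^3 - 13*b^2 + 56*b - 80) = (b^2 - 2*b + 3/4)/(b^2 - 9*b + 20)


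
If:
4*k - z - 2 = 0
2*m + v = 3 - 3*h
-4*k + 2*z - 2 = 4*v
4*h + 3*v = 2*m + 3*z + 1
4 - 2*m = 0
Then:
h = 8/31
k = -17/62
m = 2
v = -55/31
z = -96/31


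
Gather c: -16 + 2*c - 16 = 2*c - 32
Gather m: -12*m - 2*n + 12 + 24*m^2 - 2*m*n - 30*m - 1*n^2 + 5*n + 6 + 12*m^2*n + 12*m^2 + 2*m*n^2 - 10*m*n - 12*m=m^2*(12*n + 36) + m*(2*n^2 - 12*n - 54) - n^2 + 3*n + 18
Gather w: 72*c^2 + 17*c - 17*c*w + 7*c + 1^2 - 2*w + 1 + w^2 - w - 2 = 72*c^2 + 24*c + w^2 + w*(-17*c - 3)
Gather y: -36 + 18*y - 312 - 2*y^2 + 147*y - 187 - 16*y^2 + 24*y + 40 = -18*y^2 + 189*y - 495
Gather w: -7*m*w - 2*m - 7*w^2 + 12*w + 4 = -2*m - 7*w^2 + w*(12 - 7*m) + 4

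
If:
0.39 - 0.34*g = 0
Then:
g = 1.15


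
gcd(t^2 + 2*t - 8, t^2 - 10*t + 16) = t - 2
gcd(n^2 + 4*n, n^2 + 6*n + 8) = n + 4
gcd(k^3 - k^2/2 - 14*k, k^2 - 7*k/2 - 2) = k - 4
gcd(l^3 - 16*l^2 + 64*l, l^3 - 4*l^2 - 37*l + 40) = l - 8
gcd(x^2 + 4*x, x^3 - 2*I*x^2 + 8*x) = x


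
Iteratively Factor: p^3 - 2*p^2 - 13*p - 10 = (p + 2)*(p^2 - 4*p - 5) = (p - 5)*(p + 2)*(p + 1)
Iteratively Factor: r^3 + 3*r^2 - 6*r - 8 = (r + 4)*(r^2 - r - 2) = (r - 2)*(r + 4)*(r + 1)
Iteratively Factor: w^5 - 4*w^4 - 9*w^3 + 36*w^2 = (w - 4)*(w^4 - 9*w^2) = w*(w - 4)*(w^3 - 9*w) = w*(w - 4)*(w - 3)*(w^2 + 3*w) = w^2*(w - 4)*(w - 3)*(w + 3)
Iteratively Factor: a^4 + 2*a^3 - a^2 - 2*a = (a + 1)*(a^3 + a^2 - 2*a) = a*(a + 1)*(a^2 + a - 2) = a*(a + 1)*(a + 2)*(a - 1)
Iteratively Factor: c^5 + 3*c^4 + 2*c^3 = (c + 2)*(c^4 + c^3) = c*(c + 2)*(c^3 + c^2) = c^2*(c + 2)*(c^2 + c) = c^3*(c + 2)*(c + 1)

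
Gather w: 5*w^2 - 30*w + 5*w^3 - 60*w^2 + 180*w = 5*w^3 - 55*w^2 + 150*w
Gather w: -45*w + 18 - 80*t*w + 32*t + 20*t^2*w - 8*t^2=-8*t^2 + 32*t + w*(20*t^2 - 80*t - 45) + 18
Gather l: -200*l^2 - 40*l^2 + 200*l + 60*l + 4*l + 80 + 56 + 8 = -240*l^2 + 264*l + 144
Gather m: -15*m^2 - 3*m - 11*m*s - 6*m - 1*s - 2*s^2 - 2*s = -15*m^2 + m*(-11*s - 9) - 2*s^2 - 3*s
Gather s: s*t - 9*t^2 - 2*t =s*t - 9*t^2 - 2*t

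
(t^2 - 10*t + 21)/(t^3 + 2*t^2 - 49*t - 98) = (t - 3)/(t^2 + 9*t + 14)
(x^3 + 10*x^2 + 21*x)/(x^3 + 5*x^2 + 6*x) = (x + 7)/(x + 2)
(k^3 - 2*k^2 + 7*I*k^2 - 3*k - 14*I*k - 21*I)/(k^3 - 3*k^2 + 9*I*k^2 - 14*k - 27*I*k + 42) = (k + 1)/(k + 2*I)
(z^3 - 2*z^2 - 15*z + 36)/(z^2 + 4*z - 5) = (z^3 - 2*z^2 - 15*z + 36)/(z^2 + 4*z - 5)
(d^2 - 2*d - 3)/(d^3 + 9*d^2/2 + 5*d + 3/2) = 2*(d - 3)/(2*d^2 + 7*d + 3)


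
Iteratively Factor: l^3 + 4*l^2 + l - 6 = (l + 2)*(l^2 + 2*l - 3) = (l - 1)*(l + 2)*(l + 3)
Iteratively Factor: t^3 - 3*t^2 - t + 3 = (t - 1)*(t^2 - 2*t - 3) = (t - 3)*(t - 1)*(t + 1)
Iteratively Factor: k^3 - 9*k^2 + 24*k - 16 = (k - 1)*(k^2 - 8*k + 16) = (k - 4)*(k - 1)*(k - 4)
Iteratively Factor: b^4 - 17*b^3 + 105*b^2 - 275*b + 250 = (b - 5)*(b^3 - 12*b^2 + 45*b - 50) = (b - 5)^2*(b^2 - 7*b + 10) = (b - 5)^3*(b - 2)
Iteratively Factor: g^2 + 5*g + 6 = (g + 3)*(g + 2)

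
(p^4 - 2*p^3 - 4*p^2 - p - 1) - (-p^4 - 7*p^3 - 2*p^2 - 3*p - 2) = 2*p^4 + 5*p^3 - 2*p^2 + 2*p + 1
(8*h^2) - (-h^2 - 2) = 9*h^2 + 2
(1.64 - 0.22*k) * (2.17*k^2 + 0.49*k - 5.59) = -0.4774*k^3 + 3.451*k^2 + 2.0334*k - 9.1676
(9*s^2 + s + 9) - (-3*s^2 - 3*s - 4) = 12*s^2 + 4*s + 13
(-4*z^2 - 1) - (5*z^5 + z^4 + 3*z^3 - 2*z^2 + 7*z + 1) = -5*z^5 - z^4 - 3*z^3 - 2*z^2 - 7*z - 2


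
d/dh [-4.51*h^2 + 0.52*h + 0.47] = 0.52 - 9.02*h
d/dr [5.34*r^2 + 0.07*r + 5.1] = 10.68*r + 0.07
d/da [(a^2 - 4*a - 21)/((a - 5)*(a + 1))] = 32*(a - 2)/(a^4 - 8*a^3 + 6*a^2 + 40*a + 25)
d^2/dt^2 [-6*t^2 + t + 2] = -12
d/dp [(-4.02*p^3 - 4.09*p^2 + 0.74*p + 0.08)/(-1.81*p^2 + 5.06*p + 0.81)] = (7.2762*p^4 - 40.6824*p^3 - 29.1246*p^2 - 6.3362*p + 0.1946)/(3.2761*p^4 - 18.3172*p^3 + 22.6714*p^2 + 8.1972*p + 0.6561)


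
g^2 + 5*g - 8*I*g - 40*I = (g + 5)*(g - 8*I)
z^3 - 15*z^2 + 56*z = z*(z - 8)*(z - 7)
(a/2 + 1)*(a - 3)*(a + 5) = a^3/2 + 2*a^2 - 11*a/2 - 15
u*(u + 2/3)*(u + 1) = u^3 + 5*u^2/3 + 2*u/3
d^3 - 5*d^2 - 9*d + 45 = (d - 5)*(d - 3)*(d + 3)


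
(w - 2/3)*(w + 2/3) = w^2 - 4/9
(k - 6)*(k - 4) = k^2 - 10*k + 24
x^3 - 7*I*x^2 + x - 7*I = (x - 7*I)*(x - I)*(x + I)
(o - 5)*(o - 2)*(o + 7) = o^3 - 39*o + 70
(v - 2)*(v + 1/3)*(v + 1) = v^3 - 2*v^2/3 - 7*v/3 - 2/3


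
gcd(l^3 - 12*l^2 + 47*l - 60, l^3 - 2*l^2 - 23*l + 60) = l^2 - 7*l + 12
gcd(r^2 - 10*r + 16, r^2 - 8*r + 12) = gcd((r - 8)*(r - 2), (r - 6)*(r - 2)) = r - 2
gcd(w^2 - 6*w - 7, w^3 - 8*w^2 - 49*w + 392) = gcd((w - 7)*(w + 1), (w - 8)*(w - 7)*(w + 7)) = w - 7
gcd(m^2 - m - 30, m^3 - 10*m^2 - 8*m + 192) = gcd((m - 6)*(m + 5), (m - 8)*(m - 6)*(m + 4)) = m - 6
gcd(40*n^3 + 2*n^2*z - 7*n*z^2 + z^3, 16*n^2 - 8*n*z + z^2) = -4*n + z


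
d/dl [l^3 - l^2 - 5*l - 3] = 3*l^2 - 2*l - 5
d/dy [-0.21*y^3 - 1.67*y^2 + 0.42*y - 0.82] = -0.63*y^2 - 3.34*y + 0.42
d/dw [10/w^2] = -20/w^3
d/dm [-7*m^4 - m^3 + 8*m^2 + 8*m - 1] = -28*m^3 - 3*m^2 + 16*m + 8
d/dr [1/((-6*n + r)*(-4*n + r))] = 2*(5*n - r)/((4*n - r)^2*(6*n - r)^2)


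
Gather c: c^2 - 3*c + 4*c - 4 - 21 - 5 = c^2 + c - 30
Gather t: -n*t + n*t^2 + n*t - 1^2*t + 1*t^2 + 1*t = t^2*(n + 1)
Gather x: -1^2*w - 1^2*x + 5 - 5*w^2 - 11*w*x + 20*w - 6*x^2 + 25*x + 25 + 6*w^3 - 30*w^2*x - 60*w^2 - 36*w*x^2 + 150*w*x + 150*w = 6*w^3 - 65*w^2 + 169*w + x^2*(-36*w - 6) + x*(-30*w^2 + 139*w + 24) + 30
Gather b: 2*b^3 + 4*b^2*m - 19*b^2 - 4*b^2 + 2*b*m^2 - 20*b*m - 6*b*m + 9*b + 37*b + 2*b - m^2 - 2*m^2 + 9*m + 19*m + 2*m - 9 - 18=2*b^3 + b^2*(4*m - 23) + b*(2*m^2 - 26*m + 48) - 3*m^2 + 30*m - 27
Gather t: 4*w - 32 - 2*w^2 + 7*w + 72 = -2*w^2 + 11*w + 40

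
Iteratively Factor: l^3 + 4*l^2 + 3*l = (l + 1)*(l^2 + 3*l) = (l + 1)*(l + 3)*(l)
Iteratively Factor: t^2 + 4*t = (t + 4)*(t)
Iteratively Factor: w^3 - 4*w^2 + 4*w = (w - 2)*(w^2 - 2*w) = (w - 2)^2*(w)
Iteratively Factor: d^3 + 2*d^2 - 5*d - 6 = (d + 1)*(d^2 + d - 6) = (d - 2)*(d + 1)*(d + 3)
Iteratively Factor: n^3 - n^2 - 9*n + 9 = (n - 1)*(n^2 - 9) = (n - 1)*(n + 3)*(n - 3)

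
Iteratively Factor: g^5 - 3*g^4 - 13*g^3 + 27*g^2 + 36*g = (g)*(g^4 - 3*g^3 - 13*g^2 + 27*g + 36) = g*(g + 3)*(g^3 - 6*g^2 + 5*g + 12) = g*(g - 4)*(g + 3)*(g^2 - 2*g - 3) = g*(g - 4)*(g + 1)*(g + 3)*(g - 3)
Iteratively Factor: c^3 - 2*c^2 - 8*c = (c - 4)*(c^2 + 2*c) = (c - 4)*(c + 2)*(c)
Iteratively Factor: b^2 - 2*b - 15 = (b - 5)*(b + 3)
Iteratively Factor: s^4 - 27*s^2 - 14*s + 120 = (s - 2)*(s^3 + 2*s^2 - 23*s - 60) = (s - 5)*(s - 2)*(s^2 + 7*s + 12) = (s - 5)*(s - 2)*(s + 4)*(s + 3)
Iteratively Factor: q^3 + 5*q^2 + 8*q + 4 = (q + 2)*(q^2 + 3*q + 2) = (q + 2)^2*(q + 1)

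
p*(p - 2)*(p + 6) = p^3 + 4*p^2 - 12*p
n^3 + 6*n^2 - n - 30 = (n - 2)*(n + 3)*(n + 5)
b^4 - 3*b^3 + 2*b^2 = b^2*(b - 2)*(b - 1)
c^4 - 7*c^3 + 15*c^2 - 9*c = c*(c - 3)^2*(c - 1)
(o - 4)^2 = o^2 - 8*o + 16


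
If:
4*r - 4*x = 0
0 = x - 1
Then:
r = 1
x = 1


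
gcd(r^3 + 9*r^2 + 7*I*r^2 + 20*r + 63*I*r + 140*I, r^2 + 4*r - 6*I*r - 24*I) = r + 4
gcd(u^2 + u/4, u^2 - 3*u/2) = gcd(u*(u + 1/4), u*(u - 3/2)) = u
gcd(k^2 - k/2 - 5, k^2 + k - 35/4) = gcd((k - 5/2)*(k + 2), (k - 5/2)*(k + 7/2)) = k - 5/2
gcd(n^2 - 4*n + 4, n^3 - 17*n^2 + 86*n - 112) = n - 2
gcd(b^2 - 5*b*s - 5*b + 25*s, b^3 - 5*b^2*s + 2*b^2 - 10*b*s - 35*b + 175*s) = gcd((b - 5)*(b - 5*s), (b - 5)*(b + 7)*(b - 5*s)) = -b^2 + 5*b*s + 5*b - 25*s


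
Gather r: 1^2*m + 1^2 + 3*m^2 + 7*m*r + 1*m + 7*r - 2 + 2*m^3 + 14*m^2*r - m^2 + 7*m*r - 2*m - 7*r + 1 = 2*m^3 + 2*m^2 + r*(14*m^2 + 14*m)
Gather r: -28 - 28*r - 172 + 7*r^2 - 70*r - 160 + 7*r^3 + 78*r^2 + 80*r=7*r^3 + 85*r^2 - 18*r - 360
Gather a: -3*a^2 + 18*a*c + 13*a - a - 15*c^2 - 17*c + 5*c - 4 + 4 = -3*a^2 + a*(18*c + 12) - 15*c^2 - 12*c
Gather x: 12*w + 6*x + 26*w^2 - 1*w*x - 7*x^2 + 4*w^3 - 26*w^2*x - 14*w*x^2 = 4*w^3 + 26*w^2 + 12*w + x^2*(-14*w - 7) + x*(-26*w^2 - w + 6)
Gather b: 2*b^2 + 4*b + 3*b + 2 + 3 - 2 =2*b^2 + 7*b + 3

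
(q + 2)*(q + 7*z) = q^2 + 7*q*z + 2*q + 14*z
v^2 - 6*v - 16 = (v - 8)*(v + 2)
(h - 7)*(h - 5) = h^2 - 12*h + 35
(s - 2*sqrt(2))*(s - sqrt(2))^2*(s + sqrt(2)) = s^4 - 3*sqrt(2)*s^3 + 2*s^2 + 6*sqrt(2)*s - 8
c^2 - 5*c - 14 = (c - 7)*(c + 2)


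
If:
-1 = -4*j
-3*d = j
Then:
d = -1/12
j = 1/4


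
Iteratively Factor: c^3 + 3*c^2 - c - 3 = (c + 3)*(c^2 - 1) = (c - 1)*(c + 3)*(c + 1)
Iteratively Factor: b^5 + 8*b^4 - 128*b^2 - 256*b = (b)*(b^4 + 8*b^3 - 128*b - 256) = b*(b + 4)*(b^3 + 4*b^2 - 16*b - 64) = b*(b - 4)*(b + 4)*(b^2 + 8*b + 16) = b*(b - 4)*(b + 4)^2*(b + 4)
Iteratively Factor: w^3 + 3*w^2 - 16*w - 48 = (w + 3)*(w^2 - 16) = (w + 3)*(w + 4)*(w - 4)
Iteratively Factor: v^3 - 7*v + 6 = (v - 2)*(v^2 + 2*v - 3) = (v - 2)*(v - 1)*(v + 3)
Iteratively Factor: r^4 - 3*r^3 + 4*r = (r)*(r^3 - 3*r^2 + 4) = r*(r - 2)*(r^2 - r - 2) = r*(r - 2)^2*(r + 1)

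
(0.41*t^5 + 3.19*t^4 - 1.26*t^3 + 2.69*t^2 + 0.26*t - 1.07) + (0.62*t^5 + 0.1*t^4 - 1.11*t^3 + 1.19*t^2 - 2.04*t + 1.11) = 1.03*t^5 + 3.29*t^4 - 2.37*t^3 + 3.88*t^2 - 1.78*t + 0.04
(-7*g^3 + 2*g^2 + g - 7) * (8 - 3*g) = 21*g^4 - 62*g^3 + 13*g^2 + 29*g - 56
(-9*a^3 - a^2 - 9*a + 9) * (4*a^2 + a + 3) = -36*a^5 - 13*a^4 - 64*a^3 + 24*a^2 - 18*a + 27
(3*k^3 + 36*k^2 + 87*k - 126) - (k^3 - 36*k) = 2*k^3 + 36*k^2 + 123*k - 126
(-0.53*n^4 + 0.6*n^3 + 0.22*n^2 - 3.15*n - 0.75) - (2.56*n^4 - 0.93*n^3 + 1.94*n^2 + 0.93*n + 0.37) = -3.09*n^4 + 1.53*n^3 - 1.72*n^2 - 4.08*n - 1.12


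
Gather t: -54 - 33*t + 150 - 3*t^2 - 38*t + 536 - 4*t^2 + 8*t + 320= -7*t^2 - 63*t + 952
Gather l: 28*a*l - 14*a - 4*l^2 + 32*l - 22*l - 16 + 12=-14*a - 4*l^2 + l*(28*a + 10) - 4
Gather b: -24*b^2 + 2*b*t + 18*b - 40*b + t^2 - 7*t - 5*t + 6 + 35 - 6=-24*b^2 + b*(2*t - 22) + t^2 - 12*t + 35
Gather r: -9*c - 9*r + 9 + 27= -9*c - 9*r + 36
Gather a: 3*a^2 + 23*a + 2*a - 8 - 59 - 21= 3*a^2 + 25*a - 88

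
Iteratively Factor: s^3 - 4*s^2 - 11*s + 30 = (s - 5)*(s^2 + s - 6) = (s - 5)*(s - 2)*(s + 3)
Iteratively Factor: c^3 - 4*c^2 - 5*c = (c)*(c^2 - 4*c - 5) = c*(c + 1)*(c - 5)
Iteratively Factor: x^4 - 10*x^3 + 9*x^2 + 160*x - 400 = (x - 4)*(x^3 - 6*x^2 - 15*x + 100) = (x - 5)*(x - 4)*(x^2 - x - 20) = (x - 5)*(x - 4)*(x + 4)*(x - 5)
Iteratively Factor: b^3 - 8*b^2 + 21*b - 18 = (b - 3)*(b^2 - 5*b + 6) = (b - 3)^2*(b - 2)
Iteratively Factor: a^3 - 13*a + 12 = (a - 3)*(a^2 + 3*a - 4) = (a - 3)*(a + 4)*(a - 1)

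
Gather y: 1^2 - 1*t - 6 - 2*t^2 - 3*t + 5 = -2*t^2 - 4*t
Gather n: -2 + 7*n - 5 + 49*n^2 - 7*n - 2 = 49*n^2 - 9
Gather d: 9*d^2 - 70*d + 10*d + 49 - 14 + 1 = 9*d^2 - 60*d + 36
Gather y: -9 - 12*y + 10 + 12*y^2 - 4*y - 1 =12*y^2 - 16*y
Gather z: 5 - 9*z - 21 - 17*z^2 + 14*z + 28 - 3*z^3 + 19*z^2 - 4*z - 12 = -3*z^3 + 2*z^2 + z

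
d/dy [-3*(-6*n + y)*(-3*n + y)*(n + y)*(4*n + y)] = -162*n^3 + 138*n^2*y + 36*n*y^2 - 12*y^3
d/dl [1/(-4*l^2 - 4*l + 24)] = (2*l + 1)/(4*(l^2 + l - 6)^2)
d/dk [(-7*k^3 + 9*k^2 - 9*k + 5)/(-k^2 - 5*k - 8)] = (7*k^4 + 70*k^3 + 114*k^2 - 134*k + 97)/(k^4 + 10*k^3 + 41*k^2 + 80*k + 64)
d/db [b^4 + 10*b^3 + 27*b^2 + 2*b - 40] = 4*b^3 + 30*b^2 + 54*b + 2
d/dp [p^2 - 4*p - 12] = 2*p - 4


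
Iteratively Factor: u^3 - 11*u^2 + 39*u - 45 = (u - 3)*(u^2 - 8*u + 15) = (u - 5)*(u - 3)*(u - 3)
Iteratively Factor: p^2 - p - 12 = (p + 3)*(p - 4)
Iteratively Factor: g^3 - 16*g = (g - 4)*(g^2 + 4*g) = (g - 4)*(g + 4)*(g)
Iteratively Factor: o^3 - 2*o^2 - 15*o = (o)*(o^2 - 2*o - 15) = o*(o - 5)*(o + 3)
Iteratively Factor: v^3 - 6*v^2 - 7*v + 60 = (v - 5)*(v^2 - v - 12) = (v - 5)*(v - 4)*(v + 3)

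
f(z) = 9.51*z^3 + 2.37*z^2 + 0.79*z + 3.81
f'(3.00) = 271.78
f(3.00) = 284.28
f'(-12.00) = 4052.23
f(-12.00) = -16097.67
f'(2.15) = 142.86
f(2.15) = 110.98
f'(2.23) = 153.24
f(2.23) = 122.82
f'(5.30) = 827.32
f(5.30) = 1490.39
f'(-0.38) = 3.11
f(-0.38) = 3.33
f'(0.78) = 21.84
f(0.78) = 10.38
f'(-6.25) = 1085.62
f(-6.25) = -2230.33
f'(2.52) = 193.91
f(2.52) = 173.04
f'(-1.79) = 83.72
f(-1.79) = -44.55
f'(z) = 28.53*z^2 + 4.74*z + 0.79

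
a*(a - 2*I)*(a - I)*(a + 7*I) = a^4 + 4*I*a^3 + 19*a^2 - 14*I*a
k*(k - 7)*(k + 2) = k^3 - 5*k^2 - 14*k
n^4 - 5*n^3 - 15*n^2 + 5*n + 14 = (n - 7)*(n - 1)*(n + 1)*(n + 2)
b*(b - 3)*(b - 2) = b^3 - 5*b^2 + 6*b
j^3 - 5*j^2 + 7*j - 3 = (j - 3)*(j - 1)^2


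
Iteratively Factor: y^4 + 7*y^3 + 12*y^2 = (y)*(y^3 + 7*y^2 + 12*y) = y*(y + 3)*(y^2 + 4*y) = y^2*(y + 3)*(y + 4)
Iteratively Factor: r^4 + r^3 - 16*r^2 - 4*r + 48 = (r - 2)*(r^3 + 3*r^2 - 10*r - 24) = (r - 3)*(r - 2)*(r^2 + 6*r + 8) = (r - 3)*(r - 2)*(r + 4)*(r + 2)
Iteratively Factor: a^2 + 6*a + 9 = (a + 3)*(a + 3)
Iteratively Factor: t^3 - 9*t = (t)*(t^2 - 9) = t*(t + 3)*(t - 3)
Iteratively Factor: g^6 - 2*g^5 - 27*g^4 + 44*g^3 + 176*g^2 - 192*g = (g)*(g^5 - 2*g^4 - 27*g^3 + 44*g^2 + 176*g - 192) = g*(g - 4)*(g^4 + 2*g^3 - 19*g^2 - 32*g + 48) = g*(g - 4)*(g + 4)*(g^3 - 2*g^2 - 11*g + 12) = g*(g - 4)^2*(g + 4)*(g^2 + 2*g - 3) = g*(g - 4)^2*(g - 1)*(g + 4)*(g + 3)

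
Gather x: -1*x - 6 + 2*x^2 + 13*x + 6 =2*x^2 + 12*x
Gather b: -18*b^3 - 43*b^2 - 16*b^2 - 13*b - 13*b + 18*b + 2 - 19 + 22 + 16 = -18*b^3 - 59*b^2 - 8*b + 21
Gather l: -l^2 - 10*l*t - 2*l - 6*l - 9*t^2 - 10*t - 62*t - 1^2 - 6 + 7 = -l^2 + l*(-10*t - 8) - 9*t^2 - 72*t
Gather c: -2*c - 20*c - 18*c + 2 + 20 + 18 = 40 - 40*c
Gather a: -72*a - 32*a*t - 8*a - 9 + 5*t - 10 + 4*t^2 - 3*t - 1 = a*(-32*t - 80) + 4*t^2 + 2*t - 20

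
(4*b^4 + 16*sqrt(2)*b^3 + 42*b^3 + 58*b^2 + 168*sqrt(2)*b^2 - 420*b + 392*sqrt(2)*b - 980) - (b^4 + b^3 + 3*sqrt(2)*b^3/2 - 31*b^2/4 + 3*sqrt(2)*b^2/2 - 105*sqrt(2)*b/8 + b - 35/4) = 3*b^4 + 29*sqrt(2)*b^3/2 + 41*b^3 + 263*b^2/4 + 333*sqrt(2)*b^2/2 - 421*b + 3241*sqrt(2)*b/8 - 3885/4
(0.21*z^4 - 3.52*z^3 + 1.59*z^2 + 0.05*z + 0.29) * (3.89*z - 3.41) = 0.8169*z^5 - 14.4089*z^4 + 18.1883*z^3 - 5.2274*z^2 + 0.9576*z - 0.9889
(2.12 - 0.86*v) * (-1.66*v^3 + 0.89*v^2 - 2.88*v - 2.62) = 1.4276*v^4 - 4.2846*v^3 + 4.3636*v^2 - 3.8524*v - 5.5544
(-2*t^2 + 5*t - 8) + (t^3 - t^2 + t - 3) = t^3 - 3*t^2 + 6*t - 11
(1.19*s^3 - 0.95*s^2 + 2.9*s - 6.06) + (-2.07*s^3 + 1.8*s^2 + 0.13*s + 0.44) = -0.88*s^3 + 0.85*s^2 + 3.03*s - 5.62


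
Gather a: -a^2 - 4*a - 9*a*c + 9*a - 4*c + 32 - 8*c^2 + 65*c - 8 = -a^2 + a*(5 - 9*c) - 8*c^2 + 61*c + 24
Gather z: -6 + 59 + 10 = 63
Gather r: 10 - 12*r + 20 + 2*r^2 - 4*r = 2*r^2 - 16*r + 30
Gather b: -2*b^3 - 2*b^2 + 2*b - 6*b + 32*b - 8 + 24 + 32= -2*b^3 - 2*b^2 + 28*b + 48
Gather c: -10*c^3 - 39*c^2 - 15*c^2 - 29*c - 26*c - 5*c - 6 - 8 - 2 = -10*c^3 - 54*c^2 - 60*c - 16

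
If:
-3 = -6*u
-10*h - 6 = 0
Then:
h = -3/5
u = 1/2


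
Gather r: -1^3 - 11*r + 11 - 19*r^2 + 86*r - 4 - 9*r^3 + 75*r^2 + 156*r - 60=-9*r^3 + 56*r^2 + 231*r - 54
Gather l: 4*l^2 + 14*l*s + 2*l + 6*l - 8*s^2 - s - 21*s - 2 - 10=4*l^2 + l*(14*s + 8) - 8*s^2 - 22*s - 12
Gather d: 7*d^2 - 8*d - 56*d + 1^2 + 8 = 7*d^2 - 64*d + 9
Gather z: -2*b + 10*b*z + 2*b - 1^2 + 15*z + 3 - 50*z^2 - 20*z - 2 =-50*z^2 + z*(10*b - 5)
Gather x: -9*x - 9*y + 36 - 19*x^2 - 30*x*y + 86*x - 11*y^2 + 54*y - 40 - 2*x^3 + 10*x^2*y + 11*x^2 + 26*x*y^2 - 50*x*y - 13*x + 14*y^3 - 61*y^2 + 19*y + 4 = -2*x^3 + x^2*(10*y - 8) + x*(26*y^2 - 80*y + 64) + 14*y^3 - 72*y^2 + 64*y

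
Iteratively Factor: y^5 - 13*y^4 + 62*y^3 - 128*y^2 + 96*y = (y - 4)*(y^4 - 9*y^3 + 26*y^2 - 24*y) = y*(y - 4)*(y^3 - 9*y^2 + 26*y - 24) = y*(y - 4)*(y - 2)*(y^2 - 7*y + 12) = y*(y - 4)^2*(y - 2)*(y - 3)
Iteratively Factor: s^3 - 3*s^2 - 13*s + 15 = (s - 1)*(s^2 - 2*s - 15) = (s - 1)*(s + 3)*(s - 5)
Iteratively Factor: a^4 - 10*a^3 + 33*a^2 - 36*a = (a - 4)*(a^3 - 6*a^2 + 9*a) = (a - 4)*(a - 3)*(a^2 - 3*a) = a*(a - 4)*(a - 3)*(a - 3)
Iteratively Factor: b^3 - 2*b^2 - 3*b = (b)*(b^2 - 2*b - 3) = b*(b - 3)*(b + 1)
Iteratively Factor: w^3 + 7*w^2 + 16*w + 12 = (w + 3)*(w^2 + 4*w + 4) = (w + 2)*(w + 3)*(w + 2)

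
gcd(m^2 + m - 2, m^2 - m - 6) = m + 2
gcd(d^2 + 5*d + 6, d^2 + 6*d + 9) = d + 3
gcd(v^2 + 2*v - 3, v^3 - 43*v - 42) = 1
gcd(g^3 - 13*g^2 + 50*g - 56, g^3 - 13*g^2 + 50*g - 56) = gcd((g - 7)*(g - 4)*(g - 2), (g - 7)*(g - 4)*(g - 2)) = g^3 - 13*g^2 + 50*g - 56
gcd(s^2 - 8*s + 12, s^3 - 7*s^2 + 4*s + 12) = s^2 - 8*s + 12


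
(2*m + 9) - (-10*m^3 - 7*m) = 10*m^3 + 9*m + 9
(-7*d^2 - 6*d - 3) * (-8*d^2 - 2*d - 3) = 56*d^4 + 62*d^3 + 57*d^2 + 24*d + 9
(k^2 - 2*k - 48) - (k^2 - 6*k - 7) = 4*k - 41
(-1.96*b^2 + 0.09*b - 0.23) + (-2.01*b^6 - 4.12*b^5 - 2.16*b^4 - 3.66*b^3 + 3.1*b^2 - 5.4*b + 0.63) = -2.01*b^6 - 4.12*b^5 - 2.16*b^4 - 3.66*b^3 + 1.14*b^2 - 5.31*b + 0.4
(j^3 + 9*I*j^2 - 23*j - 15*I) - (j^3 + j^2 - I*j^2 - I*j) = -j^2 + 10*I*j^2 - 23*j + I*j - 15*I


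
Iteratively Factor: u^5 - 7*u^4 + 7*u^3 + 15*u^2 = (u + 1)*(u^4 - 8*u^3 + 15*u^2) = u*(u + 1)*(u^3 - 8*u^2 + 15*u) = u^2*(u + 1)*(u^2 - 8*u + 15) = u^2*(u - 5)*(u + 1)*(u - 3)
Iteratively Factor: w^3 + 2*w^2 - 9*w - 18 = (w + 2)*(w^2 - 9) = (w + 2)*(w + 3)*(w - 3)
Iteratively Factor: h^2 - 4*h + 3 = (h - 1)*(h - 3)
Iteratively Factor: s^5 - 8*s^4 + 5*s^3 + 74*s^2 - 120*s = (s - 5)*(s^4 - 3*s^3 - 10*s^2 + 24*s) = (s - 5)*(s - 2)*(s^3 - s^2 - 12*s) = s*(s - 5)*(s - 2)*(s^2 - s - 12) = s*(s - 5)*(s - 2)*(s + 3)*(s - 4)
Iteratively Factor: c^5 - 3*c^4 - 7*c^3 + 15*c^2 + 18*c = (c - 3)*(c^4 - 7*c^2 - 6*c) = (c - 3)^2*(c^3 + 3*c^2 + 2*c) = (c - 3)^2*(c + 2)*(c^2 + c) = c*(c - 3)^2*(c + 2)*(c + 1)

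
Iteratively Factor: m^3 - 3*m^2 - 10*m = (m)*(m^2 - 3*m - 10) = m*(m + 2)*(m - 5)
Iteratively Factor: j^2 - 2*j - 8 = (j + 2)*(j - 4)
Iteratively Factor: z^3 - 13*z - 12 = (z + 1)*(z^2 - z - 12) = (z + 1)*(z + 3)*(z - 4)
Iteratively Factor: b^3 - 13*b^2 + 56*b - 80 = (b - 5)*(b^2 - 8*b + 16) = (b - 5)*(b - 4)*(b - 4)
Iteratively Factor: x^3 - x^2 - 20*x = (x - 5)*(x^2 + 4*x) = x*(x - 5)*(x + 4)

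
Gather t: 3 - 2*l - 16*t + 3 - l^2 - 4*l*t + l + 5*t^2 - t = -l^2 - l + 5*t^2 + t*(-4*l - 17) + 6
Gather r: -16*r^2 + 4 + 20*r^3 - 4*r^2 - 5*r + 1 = 20*r^3 - 20*r^2 - 5*r + 5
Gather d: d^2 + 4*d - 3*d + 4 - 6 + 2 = d^2 + d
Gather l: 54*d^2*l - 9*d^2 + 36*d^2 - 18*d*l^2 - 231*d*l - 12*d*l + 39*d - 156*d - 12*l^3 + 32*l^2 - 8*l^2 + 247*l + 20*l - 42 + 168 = 27*d^2 - 117*d - 12*l^3 + l^2*(24 - 18*d) + l*(54*d^2 - 243*d + 267) + 126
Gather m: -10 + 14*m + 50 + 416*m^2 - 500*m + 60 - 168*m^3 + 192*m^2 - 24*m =-168*m^3 + 608*m^2 - 510*m + 100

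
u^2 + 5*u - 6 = (u - 1)*(u + 6)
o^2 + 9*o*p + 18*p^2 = (o + 3*p)*(o + 6*p)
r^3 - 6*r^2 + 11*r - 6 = (r - 3)*(r - 2)*(r - 1)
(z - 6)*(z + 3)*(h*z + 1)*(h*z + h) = h^2*z^4 - 2*h^2*z^3 - 21*h^2*z^2 - 18*h^2*z + h*z^3 - 2*h*z^2 - 21*h*z - 18*h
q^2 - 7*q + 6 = (q - 6)*(q - 1)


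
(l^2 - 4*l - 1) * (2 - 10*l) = -10*l^3 + 42*l^2 + 2*l - 2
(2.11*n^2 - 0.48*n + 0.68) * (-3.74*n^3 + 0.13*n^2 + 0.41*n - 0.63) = -7.8914*n^5 + 2.0695*n^4 - 1.7405*n^3 - 1.4377*n^2 + 0.5812*n - 0.4284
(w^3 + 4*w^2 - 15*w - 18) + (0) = w^3 + 4*w^2 - 15*w - 18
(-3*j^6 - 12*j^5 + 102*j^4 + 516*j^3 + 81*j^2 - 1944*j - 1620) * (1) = -3*j^6 - 12*j^5 + 102*j^4 + 516*j^3 + 81*j^2 - 1944*j - 1620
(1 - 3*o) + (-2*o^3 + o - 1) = -2*o^3 - 2*o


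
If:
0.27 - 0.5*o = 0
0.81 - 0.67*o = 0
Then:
No Solution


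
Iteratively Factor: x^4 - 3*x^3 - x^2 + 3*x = (x - 1)*(x^3 - 2*x^2 - 3*x) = (x - 3)*(x - 1)*(x^2 + x) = x*(x - 3)*(x - 1)*(x + 1)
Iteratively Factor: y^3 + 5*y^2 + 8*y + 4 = (y + 2)*(y^2 + 3*y + 2) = (y + 1)*(y + 2)*(y + 2)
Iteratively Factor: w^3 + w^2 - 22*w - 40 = (w - 5)*(w^2 + 6*w + 8) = (w - 5)*(w + 4)*(w + 2)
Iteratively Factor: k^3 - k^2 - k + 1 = (k + 1)*(k^2 - 2*k + 1) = (k - 1)*(k + 1)*(k - 1)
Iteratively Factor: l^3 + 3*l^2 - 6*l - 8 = (l - 2)*(l^2 + 5*l + 4) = (l - 2)*(l + 1)*(l + 4)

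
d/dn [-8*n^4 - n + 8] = -32*n^3 - 1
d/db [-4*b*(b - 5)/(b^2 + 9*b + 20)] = 8*(-7*b^2 - 20*b + 50)/(b^4 + 18*b^3 + 121*b^2 + 360*b + 400)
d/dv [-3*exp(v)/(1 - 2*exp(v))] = -3*exp(v)/(4*exp(2*v) - 4*exp(v) + 1)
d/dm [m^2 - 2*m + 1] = 2*m - 2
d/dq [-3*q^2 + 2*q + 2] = 2 - 6*q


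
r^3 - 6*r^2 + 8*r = r*(r - 4)*(r - 2)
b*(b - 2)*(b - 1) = b^3 - 3*b^2 + 2*b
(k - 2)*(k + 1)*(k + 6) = k^3 + 5*k^2 - 8*k - 12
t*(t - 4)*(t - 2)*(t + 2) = t^4 - 4*t^3 - 4*t^2 + 16*t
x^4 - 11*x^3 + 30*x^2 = x^2*(x - 6)*(x - 5)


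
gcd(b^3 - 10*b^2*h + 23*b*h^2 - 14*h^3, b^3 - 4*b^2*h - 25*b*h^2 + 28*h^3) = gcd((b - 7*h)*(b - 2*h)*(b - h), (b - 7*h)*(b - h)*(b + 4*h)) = b^2 - 8*b*h + 7*h^2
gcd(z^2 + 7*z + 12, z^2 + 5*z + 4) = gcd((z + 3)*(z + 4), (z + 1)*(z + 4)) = z + 4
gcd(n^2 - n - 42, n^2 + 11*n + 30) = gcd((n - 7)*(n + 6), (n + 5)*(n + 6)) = n + 6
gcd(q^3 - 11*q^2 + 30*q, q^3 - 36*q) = q^2 - 6*q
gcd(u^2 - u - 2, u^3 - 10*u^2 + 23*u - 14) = u - 2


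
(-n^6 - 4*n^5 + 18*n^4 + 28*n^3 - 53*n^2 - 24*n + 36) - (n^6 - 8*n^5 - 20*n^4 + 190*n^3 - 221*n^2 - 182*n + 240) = -2*n^6 + 4*n^5 + 38*n^4 - 162*n^3 + 168*n^2 + 158*n - 204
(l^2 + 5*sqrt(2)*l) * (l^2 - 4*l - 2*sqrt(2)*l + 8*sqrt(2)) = l^4 - 4*l^3 + 3*sqrt(2)*l^3 - 20*l^2 - 12*sqrt(2)*l^2 + 80*l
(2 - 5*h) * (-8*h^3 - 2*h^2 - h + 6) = 40*h^4 - 6*h^3 + h^2 - 32*h + 12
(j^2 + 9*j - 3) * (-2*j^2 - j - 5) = -2*j^4 - 19*j^3 - 8*j^2 - 42*j + 15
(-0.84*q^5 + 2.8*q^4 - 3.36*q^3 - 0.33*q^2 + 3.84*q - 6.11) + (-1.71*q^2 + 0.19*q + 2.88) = -0.84*q^5 + 2.8*q^4 - 3.36*q^3 - 2.04*q^2 + 4.03*q - 3.23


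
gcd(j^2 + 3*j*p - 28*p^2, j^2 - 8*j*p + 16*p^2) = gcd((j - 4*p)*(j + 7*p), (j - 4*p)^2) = -j + 4*p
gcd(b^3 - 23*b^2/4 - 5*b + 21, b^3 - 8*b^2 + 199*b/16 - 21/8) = b^2 - 31*b/4 + 21/2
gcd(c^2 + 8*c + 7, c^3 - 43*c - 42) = c + 1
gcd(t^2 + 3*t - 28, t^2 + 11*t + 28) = t + 7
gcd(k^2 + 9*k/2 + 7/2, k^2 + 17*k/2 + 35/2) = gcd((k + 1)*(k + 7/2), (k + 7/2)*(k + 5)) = k + 7/2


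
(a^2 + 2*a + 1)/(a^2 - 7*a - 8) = (a + 1)/(a - 8)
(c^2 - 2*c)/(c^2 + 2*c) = (c - 2)/(c + 2)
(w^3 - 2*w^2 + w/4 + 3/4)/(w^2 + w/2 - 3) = (2*w^2 - w - 1)/(2*(w + 2))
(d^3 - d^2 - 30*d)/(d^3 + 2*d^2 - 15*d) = (d - 6)/(d - 3)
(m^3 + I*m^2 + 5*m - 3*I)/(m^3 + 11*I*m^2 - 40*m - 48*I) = (m^2 - 2*I*m - 1)/(m^2 + 8*I*m - 16)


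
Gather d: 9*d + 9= 9*d + 9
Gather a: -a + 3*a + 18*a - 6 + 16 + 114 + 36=20*a + 160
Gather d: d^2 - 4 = d^2 - 4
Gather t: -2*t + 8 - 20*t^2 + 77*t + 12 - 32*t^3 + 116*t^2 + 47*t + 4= -32*t^3 + 96*t^2 + 122*t + 24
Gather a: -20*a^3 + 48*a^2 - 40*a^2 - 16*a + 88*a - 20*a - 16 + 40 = -20*a^3 + 8*a^2 + 52*a + 24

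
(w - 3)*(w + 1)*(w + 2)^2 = w^4 + 2*w^3 - 7*w^2 - 20*w - 12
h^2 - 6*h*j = h*(h - 6*j)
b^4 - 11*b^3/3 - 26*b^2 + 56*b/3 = b*(b - 7)*(b - 2/3)*(b + 4)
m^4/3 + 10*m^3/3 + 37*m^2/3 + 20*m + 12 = (m/3 + 1)*(m + 2)^2*(m + 3)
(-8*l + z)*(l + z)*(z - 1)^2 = -8*l^2*z^2 + 16*l^2*z - 8*l^2 - 7*l*z^3 + 14*l*z^2 - 7*l*z + z^4 - 2*z^3 + z^2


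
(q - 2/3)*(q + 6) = q^2 + 16*q/3 - 4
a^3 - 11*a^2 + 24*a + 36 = (a - 6)^2*(a + 1)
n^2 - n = n*(n - 1)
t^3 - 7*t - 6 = (t - 3)*(t + 1)*(t + 2)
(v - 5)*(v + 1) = v^2 - 4*v - 5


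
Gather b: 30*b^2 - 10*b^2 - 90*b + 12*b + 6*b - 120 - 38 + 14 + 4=20*b^2 - 72*b - 140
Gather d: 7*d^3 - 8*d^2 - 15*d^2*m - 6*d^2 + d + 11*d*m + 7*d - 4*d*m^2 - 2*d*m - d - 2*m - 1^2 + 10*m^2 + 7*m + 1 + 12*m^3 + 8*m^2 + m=7*d^3 + d^2*(-15*m - 14) + d*(-4*m^2 + 9*m + 7) + 12*m^3 + 18*m^2 + 6*m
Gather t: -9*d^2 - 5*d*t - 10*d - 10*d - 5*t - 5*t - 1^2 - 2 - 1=-9*d^2 - 20*d + t*(-5*d - 10) - 4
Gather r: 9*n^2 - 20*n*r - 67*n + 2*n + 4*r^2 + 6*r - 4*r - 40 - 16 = 9*n^2 - 65*n + 4*r^2 + r*(2 - 20*n) - 56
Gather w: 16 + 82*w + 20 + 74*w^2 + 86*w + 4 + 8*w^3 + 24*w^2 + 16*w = 8*w^3 + 98*w^2 + 184*w + 40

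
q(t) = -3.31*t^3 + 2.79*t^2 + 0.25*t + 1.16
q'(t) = -9.93*t^2 + 5.58*t + 0.25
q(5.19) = -385.12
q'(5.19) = -238.27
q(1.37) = -1.77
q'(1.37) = -10.74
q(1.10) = 0.41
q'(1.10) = -5.63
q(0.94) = 1.11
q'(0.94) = -3.28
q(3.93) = -155.68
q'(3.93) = -131.19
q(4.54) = -249.94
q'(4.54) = -179.09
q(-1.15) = 9.60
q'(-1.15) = -19.30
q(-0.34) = 1.53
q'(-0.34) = -2.80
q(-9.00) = 2637.89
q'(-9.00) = -854.30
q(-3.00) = 114.89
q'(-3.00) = -105.86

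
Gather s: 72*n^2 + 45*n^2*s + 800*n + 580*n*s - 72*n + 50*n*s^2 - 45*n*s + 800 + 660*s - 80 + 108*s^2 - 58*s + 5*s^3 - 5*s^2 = 72*n^2 + 728*n + 5*s^3 + s^2*(50*n + 103) + s*(45*n^2 + 535*n + 602) + 720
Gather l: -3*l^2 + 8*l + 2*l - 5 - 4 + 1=-3*l^2 + 10*l - 8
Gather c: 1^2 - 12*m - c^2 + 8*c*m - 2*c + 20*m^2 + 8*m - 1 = -c^2 + c*(8*m - 2) + 20*m^2 - 4*m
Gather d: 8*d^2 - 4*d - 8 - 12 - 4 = 8*d^2 - 4*d - 24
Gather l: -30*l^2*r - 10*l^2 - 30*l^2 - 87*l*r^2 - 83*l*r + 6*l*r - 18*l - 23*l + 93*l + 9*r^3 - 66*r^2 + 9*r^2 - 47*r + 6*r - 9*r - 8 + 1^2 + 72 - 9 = l^2*(-30*r - 40) + l*(-87*r^2 - 77*r + 52) + 9*r^3 - 57*r^2 - 50*r + 56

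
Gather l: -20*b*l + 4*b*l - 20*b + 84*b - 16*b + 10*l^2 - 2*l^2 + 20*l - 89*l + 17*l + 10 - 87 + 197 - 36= 48*b + 8*l^2 + l*(-16*b - 52) + 84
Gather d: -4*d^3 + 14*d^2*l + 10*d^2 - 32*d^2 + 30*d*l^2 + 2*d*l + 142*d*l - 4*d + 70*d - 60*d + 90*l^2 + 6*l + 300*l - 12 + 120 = -4*d^3 + d^2*(14*l - 22) + d*(30*l^2 + 144*l + 6) + 90*l^2 + 306*l + 108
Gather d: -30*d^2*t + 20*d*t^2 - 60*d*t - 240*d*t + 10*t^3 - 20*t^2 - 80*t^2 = -30*d^2*t + d*(20*t^2 - 300*t) + 10*t^3 - 100*t^2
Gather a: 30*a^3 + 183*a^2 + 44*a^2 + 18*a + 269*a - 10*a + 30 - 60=30*a^3 + 227*a^2 + 277*a - 30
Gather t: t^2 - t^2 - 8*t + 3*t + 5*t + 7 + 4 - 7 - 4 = 0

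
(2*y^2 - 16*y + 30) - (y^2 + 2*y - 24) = y^2 - 18*y + 54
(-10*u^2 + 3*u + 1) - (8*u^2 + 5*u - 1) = -18*u^2 - 2*u + 2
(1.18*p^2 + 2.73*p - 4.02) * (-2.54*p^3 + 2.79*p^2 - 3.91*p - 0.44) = -2.9972*p^5 - 3.642*p^4 + 13.2137*p^3 - 22.4093*p^2 + 14.517*p + 1.7688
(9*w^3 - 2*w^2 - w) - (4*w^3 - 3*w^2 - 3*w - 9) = 5*w^3 + w^2 + 2*w + 9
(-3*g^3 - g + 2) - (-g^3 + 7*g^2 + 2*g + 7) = -2*g^3 - 7*g^2 - 3*g - 5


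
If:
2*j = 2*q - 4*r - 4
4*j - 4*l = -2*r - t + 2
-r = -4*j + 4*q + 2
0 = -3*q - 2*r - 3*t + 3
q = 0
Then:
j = 2/9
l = -43/108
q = 0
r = -10/9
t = 47/27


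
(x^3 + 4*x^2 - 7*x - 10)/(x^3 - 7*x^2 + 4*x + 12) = (x + 5)/(x - 6)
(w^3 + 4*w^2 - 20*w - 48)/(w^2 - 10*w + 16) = (w^3 + 4*w^2 - 20*w - 48)/(w^2 - 10*w + 16)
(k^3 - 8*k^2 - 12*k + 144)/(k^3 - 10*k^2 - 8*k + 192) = (k - 6)/(k - 8)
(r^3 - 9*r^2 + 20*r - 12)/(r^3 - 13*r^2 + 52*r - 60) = (r - 1)/(r - 5)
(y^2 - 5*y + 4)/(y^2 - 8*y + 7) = (y - 4)/(y - 7)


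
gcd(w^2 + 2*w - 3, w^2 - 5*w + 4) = w - 1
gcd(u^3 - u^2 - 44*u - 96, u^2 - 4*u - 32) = u^2 - 4*u - 32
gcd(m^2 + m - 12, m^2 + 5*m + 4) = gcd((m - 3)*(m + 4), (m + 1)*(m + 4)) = m + 4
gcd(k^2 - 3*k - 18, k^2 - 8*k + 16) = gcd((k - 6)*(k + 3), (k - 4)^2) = 1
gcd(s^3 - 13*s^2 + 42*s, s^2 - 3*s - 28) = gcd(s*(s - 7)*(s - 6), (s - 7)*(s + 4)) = s - 7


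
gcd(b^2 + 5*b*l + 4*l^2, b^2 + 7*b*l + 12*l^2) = b + 4*l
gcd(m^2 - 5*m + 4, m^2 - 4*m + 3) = m - 1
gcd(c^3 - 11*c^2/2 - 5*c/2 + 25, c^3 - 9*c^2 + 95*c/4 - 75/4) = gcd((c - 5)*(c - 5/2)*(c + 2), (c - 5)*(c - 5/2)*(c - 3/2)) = c^2 - 15*c/2 + 25/2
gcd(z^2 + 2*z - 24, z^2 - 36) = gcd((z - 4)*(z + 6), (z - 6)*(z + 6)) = z + 6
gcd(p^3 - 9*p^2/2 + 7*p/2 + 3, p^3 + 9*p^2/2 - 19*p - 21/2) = p^2 - 5*p/2 - 3/2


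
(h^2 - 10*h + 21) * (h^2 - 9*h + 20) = h^4 - 19*h^3 + 131*h^2 - 389*h + 420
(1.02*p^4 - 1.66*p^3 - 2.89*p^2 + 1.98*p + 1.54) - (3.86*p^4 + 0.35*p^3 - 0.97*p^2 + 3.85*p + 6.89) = -2.84*p^4 - 2.01*p^3 - 1.92*p^2 - 1.87*p - 5.35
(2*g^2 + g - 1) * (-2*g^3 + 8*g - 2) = -4*g^5 - 2*g^4 + 18*g^3 + 4*g^2 - 10*g + 2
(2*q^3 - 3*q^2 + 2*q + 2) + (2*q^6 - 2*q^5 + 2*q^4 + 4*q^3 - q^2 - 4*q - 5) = 2*q^6 - 2*q^5 + 2*q^4 + 6*q^3 - 4*q^2 - 2*q - 3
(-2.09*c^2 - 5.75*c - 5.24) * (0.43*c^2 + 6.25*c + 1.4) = -0.8987*c^4 - 15.535*c^3 - 41.1167*c^2 - 40.8*c - 7.336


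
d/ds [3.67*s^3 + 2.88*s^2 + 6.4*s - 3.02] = 11.01*s^2 + 5.76*s + 6.4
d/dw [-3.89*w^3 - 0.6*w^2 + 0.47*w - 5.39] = -11.67*w^2 - 1.2*w + 0.47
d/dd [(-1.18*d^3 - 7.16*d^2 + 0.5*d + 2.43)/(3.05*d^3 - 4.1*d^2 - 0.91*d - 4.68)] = (-1.77635683940025e-15*d^5 + 26.676*d^4 - 0.9024*d^3 + 2.8983*d^2 + 86.9436*d - 0.1287)/(9.3025*d^6 - 25.01*d^5 + 11.259*d^4 - 21.086*d^3 + 39.2041*d^2 + 8.5176*d + 21.9024)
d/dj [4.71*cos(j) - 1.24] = -4.71*sin(j)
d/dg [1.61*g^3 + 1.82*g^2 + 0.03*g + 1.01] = 4.83*g^2 + 3.64*g + 0.03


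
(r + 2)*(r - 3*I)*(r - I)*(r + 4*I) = r^4 + 2*r^3 + 13*r^2 + 26*r - 12*I*r - 24*I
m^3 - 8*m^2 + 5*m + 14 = (m - 7)*(m - 2)*(m + 1)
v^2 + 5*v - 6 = (v - 1)*(v + 6)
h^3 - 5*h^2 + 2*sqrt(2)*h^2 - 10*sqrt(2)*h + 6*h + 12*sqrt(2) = (h - 3)*(h - 2)*(h + 2*sqrt(2))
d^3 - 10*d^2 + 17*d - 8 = (d - 8)*(d - 1)^2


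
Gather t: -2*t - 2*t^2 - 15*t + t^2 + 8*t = -t^2 - 9*t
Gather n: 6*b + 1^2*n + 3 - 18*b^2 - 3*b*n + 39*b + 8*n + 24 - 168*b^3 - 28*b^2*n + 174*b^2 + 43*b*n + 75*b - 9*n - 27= -168*b^3 + 156*b^2 + 120*b + n*(-28*b^2 + 40*b)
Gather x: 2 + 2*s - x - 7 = 2*s - x - 5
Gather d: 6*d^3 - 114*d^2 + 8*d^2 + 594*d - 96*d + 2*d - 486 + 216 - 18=6*d^3 - 106*d^2 + 500*d - 288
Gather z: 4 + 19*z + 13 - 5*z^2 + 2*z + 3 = -5*z^2 + 21*z + 20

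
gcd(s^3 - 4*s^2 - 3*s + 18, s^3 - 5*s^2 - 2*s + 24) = s^2 - s - 6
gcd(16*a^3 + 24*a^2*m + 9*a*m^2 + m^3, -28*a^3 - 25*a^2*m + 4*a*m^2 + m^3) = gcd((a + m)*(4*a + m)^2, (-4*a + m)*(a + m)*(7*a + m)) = a + m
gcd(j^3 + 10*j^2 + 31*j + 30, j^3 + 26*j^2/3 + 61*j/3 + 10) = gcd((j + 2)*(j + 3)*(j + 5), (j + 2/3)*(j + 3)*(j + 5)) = j^2 + 8*j + 15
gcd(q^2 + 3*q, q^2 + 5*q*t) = q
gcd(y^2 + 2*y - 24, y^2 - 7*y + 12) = y - 4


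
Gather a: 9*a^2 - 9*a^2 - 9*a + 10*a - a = 0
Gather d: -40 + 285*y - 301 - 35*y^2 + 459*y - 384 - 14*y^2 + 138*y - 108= -49*y^2 + 882*y - 833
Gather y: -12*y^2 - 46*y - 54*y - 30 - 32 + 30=-12*y^2 - 100*y - 32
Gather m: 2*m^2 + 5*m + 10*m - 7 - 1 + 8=2*m^2 + 15*m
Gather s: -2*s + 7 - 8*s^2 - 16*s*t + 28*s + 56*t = -8*s^2 + s*(26 - 16*t) + 56*t + 7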